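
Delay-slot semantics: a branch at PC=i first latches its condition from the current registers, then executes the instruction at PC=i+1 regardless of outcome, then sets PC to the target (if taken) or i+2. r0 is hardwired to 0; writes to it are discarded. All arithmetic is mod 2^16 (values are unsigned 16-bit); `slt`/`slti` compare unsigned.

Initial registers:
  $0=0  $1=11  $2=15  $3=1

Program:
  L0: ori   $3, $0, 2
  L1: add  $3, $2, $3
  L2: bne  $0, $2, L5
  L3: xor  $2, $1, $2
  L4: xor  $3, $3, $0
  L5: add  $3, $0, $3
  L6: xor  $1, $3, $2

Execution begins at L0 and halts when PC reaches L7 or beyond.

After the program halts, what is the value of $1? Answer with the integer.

  step pc=0: ori   $3, $0, 2  regs=(0,11,15,2)
  step pc=1: add  $3, $2, $3  regs=(0,11,15,17)
  step pc=2: bne  $0, $2, L5  cond=T  regs=(0,11,15,17)
  step pc=3: xor  $2, $1, $2  regs=(0,11,4,17)
  step pc=5: add  $3, $0, $3  regs=(0,11,4,17)
  step pc=6: xor  $1, $3, $2  regs=(0,21,4,17)

21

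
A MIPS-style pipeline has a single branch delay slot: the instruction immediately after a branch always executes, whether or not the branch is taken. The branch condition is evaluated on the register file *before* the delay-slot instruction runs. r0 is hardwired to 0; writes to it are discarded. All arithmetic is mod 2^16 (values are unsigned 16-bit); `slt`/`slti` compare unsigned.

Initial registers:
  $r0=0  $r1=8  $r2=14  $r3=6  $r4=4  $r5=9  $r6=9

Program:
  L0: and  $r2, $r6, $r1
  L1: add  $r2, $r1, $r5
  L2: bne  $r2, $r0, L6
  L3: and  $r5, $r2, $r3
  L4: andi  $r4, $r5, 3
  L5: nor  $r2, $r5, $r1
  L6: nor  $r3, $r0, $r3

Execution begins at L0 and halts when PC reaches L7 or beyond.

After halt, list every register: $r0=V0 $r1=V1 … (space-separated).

$r0=0 $r1=8 $r2=17 $r3=65529 $r4=4 $r5=0 $r6=9

[0] and  $r2, $r6, $r1  →  {$r0:0, $r1:8, $r2:8, $r3:6, $r4:4, $r5:9, $r6:9}
[1] add  $r2, $r1, $r5  →  {$r0:0, $r1:8, $r2:17, $r3:6, $r4:4, $r5:9, $r6:9}
[2] bne  $r2, $r0, L6  →  {$r0:0, $r1:8, $r2:17, $r3:6, $r4:4, $r5:9, $r6:9}  ⟨branch taken⟩
[3] and  $r5, $r2, $r3  →  {$r0:0, $r1:8, $r2:17, $r3:6, $r4:4, $r5:0, $r6:9}
[6] nor  $r3, $r0, $r3  →  {$r0:0, $r1:8, $r2:17, $r3:65529, $r4:4, $r5:0, $r6:9}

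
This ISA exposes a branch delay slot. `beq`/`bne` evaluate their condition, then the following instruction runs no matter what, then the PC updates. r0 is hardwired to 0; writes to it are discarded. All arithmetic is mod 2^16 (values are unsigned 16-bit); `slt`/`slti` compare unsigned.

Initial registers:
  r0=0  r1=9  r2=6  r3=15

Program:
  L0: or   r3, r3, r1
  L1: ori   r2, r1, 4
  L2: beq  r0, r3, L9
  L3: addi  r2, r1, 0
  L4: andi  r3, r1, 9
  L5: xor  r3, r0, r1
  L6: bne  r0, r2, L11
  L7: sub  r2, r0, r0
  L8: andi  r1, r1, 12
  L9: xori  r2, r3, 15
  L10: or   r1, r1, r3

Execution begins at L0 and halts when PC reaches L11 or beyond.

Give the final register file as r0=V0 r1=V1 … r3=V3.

r0=0 r1=9 r2=0 r3=9

PC=0  or   r3, r3, r1        | r0=0 r1=9 r2=6 r3=15
PC=1  ori   r2, r1, 4        | r0=0 r1=9 r2=13 r3=15
PC=2  beq  r0, r3, L9        | r0=0 r1=9 r2=13 r3=15  [not taken]
PC=3  addi  r2, r1, 0        | r0=0 r1=9 r2=9 r3=15
PC=4  andi  r3, r1, 9        | r0=0 r1=9 r2=9 r3=9
PC=5  xor  r3, r0, r1        | r0=0 r1=9 r2=9 r3=9
PC=6  bne  r0, r2, L11       | r0=0 r1=9 r2=9 r3=9  [TAKEN]
PC=7  sub  r2, r0, r0        | r0=0 r1=9 r2=0 r3=9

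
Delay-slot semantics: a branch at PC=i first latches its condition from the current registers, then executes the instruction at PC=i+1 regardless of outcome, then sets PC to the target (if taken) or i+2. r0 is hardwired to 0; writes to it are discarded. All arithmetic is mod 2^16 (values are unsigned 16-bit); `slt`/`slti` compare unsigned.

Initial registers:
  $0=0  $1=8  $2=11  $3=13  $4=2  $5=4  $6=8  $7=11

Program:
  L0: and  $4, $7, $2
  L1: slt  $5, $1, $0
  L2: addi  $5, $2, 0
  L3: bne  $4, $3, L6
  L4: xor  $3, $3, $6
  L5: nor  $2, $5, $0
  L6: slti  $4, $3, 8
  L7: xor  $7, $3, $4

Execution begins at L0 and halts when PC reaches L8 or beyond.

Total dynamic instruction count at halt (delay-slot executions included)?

  step pc=0: and  $4, $7, $2  regs=(0,8,11,13,11,4,8,11)
  step pc=1: slt  $5, $1, $0  regs=(0,8,11,13,11,0,8,11)
  step pc=2: addi  $5, $2, 0  regs=(0,8,11,13,11,11,8,11)
  step pc=3: bne  $4, $3, L6  cond=T  regs=(0,8,11,13,11,11,8,11)
  step pc=4: xor  $3, $3, $6  regs=(0,8,11,5,11,11,8,11)
  step pc=6: slti  $4, $3, 8  regs=(0,8,11,5,1,11,8,11)
  step pc=7: xor  $7, $3, $4  regs=(0,8,11,5,1,11,8,4)

7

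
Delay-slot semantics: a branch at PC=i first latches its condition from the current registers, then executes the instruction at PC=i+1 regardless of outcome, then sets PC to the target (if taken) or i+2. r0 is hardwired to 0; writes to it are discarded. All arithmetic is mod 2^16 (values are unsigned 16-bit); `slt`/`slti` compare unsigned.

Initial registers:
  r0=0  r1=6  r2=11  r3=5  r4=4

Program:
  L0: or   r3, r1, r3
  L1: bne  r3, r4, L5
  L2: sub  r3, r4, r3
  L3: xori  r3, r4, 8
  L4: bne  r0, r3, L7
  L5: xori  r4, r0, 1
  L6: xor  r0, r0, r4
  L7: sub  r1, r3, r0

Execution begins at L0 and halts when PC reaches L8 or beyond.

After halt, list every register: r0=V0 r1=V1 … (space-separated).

PC=0  or   r3, r1, r3        | r0=0 r1=6 r2=11 r3=7 r4=4
PC=1  bne  r3, r4, L5        | r0=0 r1=6 r2=11 r3=7 r4=4  [TAKEN]
PC=2  sub  r3, r4, r3        | r0=0 r1=6 r2=11 r3=65533 r4=4
PC=5  xori  r4, r0, 1        | r0=0 r1=6 r2=11 r3=65533 r4=1
PC=6  xor  r0, r0, r4        | r0=0 r1=6 r2=11 r3=65533 r4=1
PC=7  sub  r1, r3, r0        | r0=0 r1=65533 r2=11 r3=65533 r4=1

r0=0 r1=65533 r2=11 r3=65533 r4=1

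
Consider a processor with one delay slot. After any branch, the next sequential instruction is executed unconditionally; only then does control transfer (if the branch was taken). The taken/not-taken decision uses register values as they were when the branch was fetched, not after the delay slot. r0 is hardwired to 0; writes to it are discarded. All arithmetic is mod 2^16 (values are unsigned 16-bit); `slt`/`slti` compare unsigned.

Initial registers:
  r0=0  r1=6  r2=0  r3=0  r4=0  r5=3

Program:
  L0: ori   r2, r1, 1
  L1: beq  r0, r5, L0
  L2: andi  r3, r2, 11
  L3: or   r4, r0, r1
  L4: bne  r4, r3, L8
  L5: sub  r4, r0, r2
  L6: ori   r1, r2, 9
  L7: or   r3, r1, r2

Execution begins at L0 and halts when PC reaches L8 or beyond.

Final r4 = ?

PC=0  ori   r2, r1, 1        | r0=0 r1=6 r2=7 r3=0 r4=0 r5=3
PC=1  beq  r0, r5, L0        | r0=0 r1=6 r2=7 r3=0 r4=0 r5=3  [not taken]
PC=2  andi  r3, r2, 11       | r0=0 r1=6 r2=7 r3=3 r4=0 r5=3
PC=3  or   r4, r0, r1        | r0=0 r1=6 r2=7 r3=3 r4=6 r5=3
PC=4  bne  r4, r3, L8        | r0=0 r1=6 r2=7 r3=3 r4=6 r5=3  [TAKEN]
PC=5  sub  r4, r0, r2        | r0=0 r1=6 r2=7 r3=3 r4=65529 r5=3

65529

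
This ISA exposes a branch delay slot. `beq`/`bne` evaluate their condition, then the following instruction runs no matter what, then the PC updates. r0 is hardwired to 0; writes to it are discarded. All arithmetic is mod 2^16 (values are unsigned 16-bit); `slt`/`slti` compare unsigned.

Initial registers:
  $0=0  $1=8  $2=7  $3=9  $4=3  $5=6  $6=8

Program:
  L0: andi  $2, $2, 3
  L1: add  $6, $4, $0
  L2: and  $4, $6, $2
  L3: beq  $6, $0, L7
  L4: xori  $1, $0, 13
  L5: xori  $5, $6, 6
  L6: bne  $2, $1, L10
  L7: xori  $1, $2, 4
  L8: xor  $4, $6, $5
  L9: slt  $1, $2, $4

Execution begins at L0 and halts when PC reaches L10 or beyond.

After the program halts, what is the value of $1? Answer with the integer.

7

#0 andi  $2, $2, 3 ; 0/8/3/9/3/6/8
#1 add  $6, $4, $0 ; 0/8/3/9/3/6/3
#2 and  $4, $6, $2 ; 0/8/3/9/3/6/3
#3 beq  $6, $0, L7 ; 0/8/3/9/3/6/3 ; →fallthru
#4 xori  $1, $0, 13 ; 0/13/3/9/3/6/3
#5 xori  $5, $6, 6 ; 0/13/3/9/3/5/3
#6 bne  $2, $1, L10 ; 0/13/3/9/3/5/3 ; →target
#7 xori  $1, $2, 4 ; 0/7/3/9/3/5/3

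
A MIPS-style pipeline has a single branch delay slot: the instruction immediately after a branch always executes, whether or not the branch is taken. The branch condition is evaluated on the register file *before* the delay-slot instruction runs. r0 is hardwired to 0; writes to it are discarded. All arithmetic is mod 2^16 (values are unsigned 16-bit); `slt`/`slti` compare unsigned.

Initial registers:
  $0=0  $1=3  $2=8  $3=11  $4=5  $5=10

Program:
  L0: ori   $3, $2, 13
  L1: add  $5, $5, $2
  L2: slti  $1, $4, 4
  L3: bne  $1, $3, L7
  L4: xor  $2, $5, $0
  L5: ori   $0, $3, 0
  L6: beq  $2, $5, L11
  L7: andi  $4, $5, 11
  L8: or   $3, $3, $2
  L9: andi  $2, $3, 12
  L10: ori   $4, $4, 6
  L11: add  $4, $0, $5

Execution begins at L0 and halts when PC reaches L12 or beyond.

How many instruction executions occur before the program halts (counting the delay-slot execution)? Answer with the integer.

10

PC=0  ori   $3, $2, 13       | $0=0 $1=3 $2=8 $3=13 $4=5 $5=10
PC=1  add  $5, $5, $2        | $0=0 $1=3 $2=8 $3=13 $4=5 $5=18
PC=2  slti  $1, $4, 4        | $0=0 $1=0 $2=8 $3=13 $4=5 $5=18
PC=3  bne  $1, $3, L7        | $0=0 $1=0 $2=8 $3=13 $4=5 $5=18  [TAKEN]
PC=4  xor  $2, $5, $0        | $0=0 $1=0 $2=18 $3=13 $4=5 $5=18
PC=7  andi  $4, $5, 11       | $0=0 $1=0 $2=18 $3=13 $4=2 $5=18
PC=8  or   $3, $3, $2        | $0=0 $1=0 $2=18 $3=31 $4=2 $5=18
PC=9  andi  $2, $3, 12       | $0=0 $1=0 $2=12 $3=31 $4=2 $5=18
PC=10 ori   $4, $4, 6        | $0=0 $1=0 $2=12 $3=31 $4=6 $5=18
PC=11 add  $4, $0, $5        | $0=0 $1=0 $2=12 $3=31 $4=18 $5=18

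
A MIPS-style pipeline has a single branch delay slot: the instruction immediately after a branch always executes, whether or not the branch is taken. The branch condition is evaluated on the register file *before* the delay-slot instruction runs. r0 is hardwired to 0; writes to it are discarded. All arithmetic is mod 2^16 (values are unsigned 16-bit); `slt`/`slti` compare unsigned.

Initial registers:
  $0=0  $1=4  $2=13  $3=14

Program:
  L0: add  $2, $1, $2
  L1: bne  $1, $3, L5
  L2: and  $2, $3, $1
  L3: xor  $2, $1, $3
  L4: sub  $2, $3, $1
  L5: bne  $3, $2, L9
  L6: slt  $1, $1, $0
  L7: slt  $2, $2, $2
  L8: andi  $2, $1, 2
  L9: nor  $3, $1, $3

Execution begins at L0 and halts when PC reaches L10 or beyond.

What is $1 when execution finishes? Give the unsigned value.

0

#0 add  $2, $1, $2 ; 0/4/17/14
#1 bne  $1, $3, L5 ; 0/4/17/14 ; →target
#2 and  $2, $3, $1 ; 0/4/4/14
#5 bne  $3, $2, L9 ; 0/4/4/14 ; →target
#6 slt  $1, $1, $0 ; 0/0/4/14
#9 nor  $3, $1, $3 ; 0/0/4/65521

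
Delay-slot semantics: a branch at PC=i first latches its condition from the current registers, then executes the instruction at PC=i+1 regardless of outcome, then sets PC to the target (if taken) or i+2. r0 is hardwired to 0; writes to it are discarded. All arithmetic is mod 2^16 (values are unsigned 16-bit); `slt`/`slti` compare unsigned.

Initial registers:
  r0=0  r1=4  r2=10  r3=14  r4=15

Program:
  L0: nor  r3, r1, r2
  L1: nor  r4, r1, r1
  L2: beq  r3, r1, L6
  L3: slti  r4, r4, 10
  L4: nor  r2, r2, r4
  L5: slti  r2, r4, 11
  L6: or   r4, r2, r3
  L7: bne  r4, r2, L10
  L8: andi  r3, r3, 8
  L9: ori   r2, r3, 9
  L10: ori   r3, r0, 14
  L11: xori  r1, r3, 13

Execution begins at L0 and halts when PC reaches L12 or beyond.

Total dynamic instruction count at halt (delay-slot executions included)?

11

#0 nor  r3, r1, r2 ; 0/4/10/65521/15
#1 nor  r4, r1, r1 ; 0/4/10/65521/65531
#2 beq  r3, r1, L6 ; 0/4/10/65521/65531 ; →fallthru
#3 slti  r4, r4, 10 ; 0/4/10/65521/0
#4 nor  r2, r2, r4 ; 0/4/65525/65521/0
#5 slti  r2, r4, 11 ; 0/4/1/65521/0
#6 or   r4, r2, r3 ; 0/4/1/65521/65521
#7 bne  r4, r2, L10 ; 0/4/1/65521/65521 ; →target
#8 andi  r3, r3, 8 ; 0/4/1/0/65521
#10 ori   r3, r0, 14 ; 0/4/1/14/65521
#11 xori  r1, r3, 13 ; 0/3/1/14/65521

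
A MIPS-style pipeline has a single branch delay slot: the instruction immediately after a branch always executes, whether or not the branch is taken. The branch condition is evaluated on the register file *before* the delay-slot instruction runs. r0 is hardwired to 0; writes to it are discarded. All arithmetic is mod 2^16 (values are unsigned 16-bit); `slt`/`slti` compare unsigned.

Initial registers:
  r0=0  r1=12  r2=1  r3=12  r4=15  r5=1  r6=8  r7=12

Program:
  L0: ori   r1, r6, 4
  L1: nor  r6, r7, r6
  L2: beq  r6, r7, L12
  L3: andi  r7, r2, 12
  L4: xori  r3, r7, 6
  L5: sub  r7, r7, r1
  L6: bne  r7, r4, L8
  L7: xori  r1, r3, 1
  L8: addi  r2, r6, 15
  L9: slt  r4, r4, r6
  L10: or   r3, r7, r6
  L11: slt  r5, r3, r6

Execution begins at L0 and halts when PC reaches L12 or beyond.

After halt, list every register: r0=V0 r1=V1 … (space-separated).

[0] ori   r1, r6, 4  →  {r0:0, r1:12, r2:1, r3:12, r4:15, r5:1, r6:8, r7:12}
[1] nor  r6, r7, r6  →  {r0:0, r1:12, r2:1, r3:12, r4:15, r5:1, r6:65523, r7:12}
[2] beq  r6, r7, L12  →  {r0:0, r1:12, r2:1, r3:12, r4:15, r5:1, r6:65523, r7:12}  ⟨branch fallthrough⟩
[3] andi  r7, r2, 12  →  {r0:0, r1:12, r2:1, r3:12, r4:15, r5:1, r6:65523, r7:0}
[4] xori  r3, r7, 6  →  {r0:0, r1:12, r2:1, r3:6, r4:15, r5:1, r6:65523, r7:0}
[5] sub  r7, r7, r1  →  {r0:0, r1:12, r2:1, r3:6, r4:15, r5:1, r6:65523, r7:65524}
[6] bne  r7, r4, L8  →  {r0:0, r1:12, r2:1, r3:6, r4:15, r5:1, r6:65523, r7:65524}  ⟨branch taken⟩
[7] xori  r1, r3, 1  →  {r0:0, r1:7, r2:1, r3:6, r4:15, r5:1, r6:65523, r7:65524}
[8] addi  r2, r6, 15  →  {r0:0, r1:7, r2:2, r3:6, r4:15, r5:1, r6:65523, r7:65524}
[9] slt  r4, r4, r6  →  {r0:0, r1:7, r2:2, r3:6, r4:1, r5:1, r6:65523, r7:65524}
[10] or   r3, r7, r6  →  {r0:0, r1:7, r2:2, r3:65527, r4:1, r5:1, r6:65523, r7:65524}
[11] slt  r5, r3, r6  →  {r0:0, r1:7, r2:2, r3:65527, r4:1, r5:0, r6:65523, r7:65524}

r0=0 r1=7 r2=2 r3=65527 r4=1 r5=0 r6=65523 r7=65524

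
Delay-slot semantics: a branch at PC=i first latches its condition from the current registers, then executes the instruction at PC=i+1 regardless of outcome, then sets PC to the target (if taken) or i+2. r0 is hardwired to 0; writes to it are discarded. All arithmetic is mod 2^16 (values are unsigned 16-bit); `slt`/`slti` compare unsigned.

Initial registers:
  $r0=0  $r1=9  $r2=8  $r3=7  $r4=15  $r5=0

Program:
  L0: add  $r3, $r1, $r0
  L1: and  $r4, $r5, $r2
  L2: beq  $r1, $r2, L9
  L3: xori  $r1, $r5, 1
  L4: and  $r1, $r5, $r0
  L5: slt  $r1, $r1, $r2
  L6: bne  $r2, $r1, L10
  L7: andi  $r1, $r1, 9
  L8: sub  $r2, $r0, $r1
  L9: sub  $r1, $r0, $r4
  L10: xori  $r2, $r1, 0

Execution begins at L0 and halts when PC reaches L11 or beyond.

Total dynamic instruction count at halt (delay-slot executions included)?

9

#0 add  $r3, $r1, $r0 ; 0/9/8/9/15/0
#1 and  $r4, $r5, $r2 ; 0/9/8/9/0/0
#2 beq  $r1, $r2, L9 ; 0/9/8/9/0/0 ; →fallthru
#3 xori  $r1, $r5, 1 ; 0/1/8/9/0/0
#4 and  $r1, $r5, $r0 ; 0/0/8/9/0/0
#5 slt  $r1, $r1, $r2 ; 0/1/8/9/0/0
#6 bne  $r2, $r1, L10 ; 0/1/8/9/0/0 ; →target
#7 andi  $r1, $r1, 9 ; 0/1/8/9/0/0
#10 xori  $r2, $r1, 0 ; 0/1/1/9/0/0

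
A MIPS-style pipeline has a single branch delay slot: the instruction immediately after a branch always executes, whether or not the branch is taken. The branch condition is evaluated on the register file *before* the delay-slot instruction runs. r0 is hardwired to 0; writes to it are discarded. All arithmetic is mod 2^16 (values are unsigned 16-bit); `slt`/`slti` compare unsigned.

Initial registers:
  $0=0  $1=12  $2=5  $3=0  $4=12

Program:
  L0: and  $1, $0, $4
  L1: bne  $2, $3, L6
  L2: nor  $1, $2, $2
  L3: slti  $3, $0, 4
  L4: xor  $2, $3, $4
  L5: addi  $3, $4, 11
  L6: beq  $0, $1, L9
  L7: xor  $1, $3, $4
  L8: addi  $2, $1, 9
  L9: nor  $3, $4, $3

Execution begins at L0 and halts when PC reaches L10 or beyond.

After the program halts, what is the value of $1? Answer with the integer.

PC=0  and  $1, $0, $4        | $0=0 $1=0 $2=5 $3=0 $4=12
PC=1  bne  $2, $3, L6        | $0=0 $1=0 $2=5 $3=0 $4=12  [TAKEN]
PC=2  nor  $1, $2, $2        | $0=0 $1=65530 $2=5 $3=0 $4=12
PC=6  beq  $0, $1, L9        | $0=0 $1=65530 $2=5 $3=0 $4=12  [not taken]
PC=7  xor  $1, $3, $4        | $0=0 $1=12 $2=5 $3=0 $4=12
PC=8  addi  $2, $1, 9        | $0=0 $1=12 $2=21 $3=0 $4=12
PC=9  nor  $3, $4, $3        | $0=0 $1=12 $2=21 $3=65523 $4=12

12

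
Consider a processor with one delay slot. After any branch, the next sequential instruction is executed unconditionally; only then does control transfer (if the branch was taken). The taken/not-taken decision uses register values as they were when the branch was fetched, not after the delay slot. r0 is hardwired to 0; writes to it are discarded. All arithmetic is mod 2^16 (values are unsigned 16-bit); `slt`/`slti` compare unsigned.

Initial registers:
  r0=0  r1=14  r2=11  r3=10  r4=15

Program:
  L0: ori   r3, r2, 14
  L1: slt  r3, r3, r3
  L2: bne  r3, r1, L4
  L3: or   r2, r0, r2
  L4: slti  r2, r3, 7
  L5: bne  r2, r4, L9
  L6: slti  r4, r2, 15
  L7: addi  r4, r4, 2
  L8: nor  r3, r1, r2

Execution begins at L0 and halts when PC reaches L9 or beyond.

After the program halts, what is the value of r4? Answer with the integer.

1

  step pc=0: ori   r3, r2, 14  regs=(0,14,11,15,15)
  step pc=1: slt  r3, r3, r3  regs=(0,14,11,0,15)
  step pc=2: bne  r3, r1, L4  cond=T  regs=(0,14,11,0,15)
  step pc=3: or   r2, r0, r2  regs=(0,14,11,0,15)
  step pc=4: slti  r2, r3, 7  regs=(0,14,1,0,15)
  step pc=5: bne  r2, r4, L9  cond=T  regs=(0,14,1,0,15)
  step pc=6: slti  r4, r2, 15  regs=(0,14,1,0,1)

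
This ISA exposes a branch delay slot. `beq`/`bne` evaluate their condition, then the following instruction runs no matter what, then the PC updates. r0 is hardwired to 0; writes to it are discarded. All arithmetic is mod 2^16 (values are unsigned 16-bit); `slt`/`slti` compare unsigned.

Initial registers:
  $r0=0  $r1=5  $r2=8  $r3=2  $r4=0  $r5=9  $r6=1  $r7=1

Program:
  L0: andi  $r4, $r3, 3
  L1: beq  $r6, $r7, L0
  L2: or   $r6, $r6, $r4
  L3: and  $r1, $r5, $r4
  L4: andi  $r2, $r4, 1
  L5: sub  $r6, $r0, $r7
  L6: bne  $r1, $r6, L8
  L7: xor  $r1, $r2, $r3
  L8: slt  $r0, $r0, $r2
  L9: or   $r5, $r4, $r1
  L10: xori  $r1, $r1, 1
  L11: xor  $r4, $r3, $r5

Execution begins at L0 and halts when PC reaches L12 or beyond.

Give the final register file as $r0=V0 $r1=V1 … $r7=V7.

$r0=0 $r1=3 $r2=0 $r3=2 $r4=0 $r5=2 $r6=65535 $r7=1

#0 andi  $r4, $r3, 3 ; 0/5/8/2/2/9/1/1
#1 beq  $r6, $r7, L0 ; 0/5/8/2/2/9/1/1 ; →target
#2 or   $r6, $r6, $r4 ; 0/5/8/2/2/9/3/1
#0 andi  $r4, $r3, 3 ; 0/5/8/2/2/9/3/1
#1 beq  $r6, $r7, L0 ; 0/5/8/2/2/9/3/1 ; →fallthru
#2 or   $r6, $r6, $r4 ; 0/5/8/2/2/9/3/1
#3 and  $r1, $r5, $r4 ; 0/0/8/2/2/9/3/1
#4 andi  $r2, $r4, 1 ; 0/0/0/2/2/9/3/1
#5 sub  $r6, $r0, $r7 ; 0/0/0/2/2/9/65535/1
#6 bne  $r1, $r6, L8 ; 0/0/0/2/2/9/65535/1 ; →target
#7 xor  $r1, $r2, $r3 ; 0/2/0/2/2/9/65535/1
#8 slt  $r0, $r0, $r2 ; 0/2/0/2/2/9/65535/1
#9 or   $r5, $r4, $r1 ; 0/2/0/2/2/2/65535/1
#10 xori  $r1, $r1, 1 ; 0/3/0/2/2/2/65535/1
#11 xor  $r4, $r3, $r5 ; 0/3/0/2/0/2/65535/1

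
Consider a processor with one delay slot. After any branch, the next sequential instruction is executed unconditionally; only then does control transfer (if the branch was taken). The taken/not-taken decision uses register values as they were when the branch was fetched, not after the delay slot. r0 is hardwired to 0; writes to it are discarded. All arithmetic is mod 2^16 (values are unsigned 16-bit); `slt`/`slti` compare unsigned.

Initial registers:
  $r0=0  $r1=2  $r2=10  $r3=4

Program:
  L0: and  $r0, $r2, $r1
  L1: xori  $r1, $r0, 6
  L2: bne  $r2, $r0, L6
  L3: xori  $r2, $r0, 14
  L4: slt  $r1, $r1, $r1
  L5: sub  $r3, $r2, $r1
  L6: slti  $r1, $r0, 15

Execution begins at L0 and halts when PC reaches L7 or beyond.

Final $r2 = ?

[0] and  $r0, $r2, $r1  →  {$r0:0, $r1:2, $r2:10, $r3:4}
[1] xori  $r1, $r0, 6  →  {$r0:0, $r1:6, $r2:10, $r3:4}
[2] bne  $r2, $r0, L6  →  {$r0:0, $r1:6, $r2:10, $r3:4}  ⟨branch taken⟩
[3] xori  $r2, $r0, 14  →  {$r0:0, $r1:6, $r2:14, $r3:4}
[6] slti  $r1, $r0, 15  →  {$r0:0, $r1:1, $r2:14, $r3:4}

14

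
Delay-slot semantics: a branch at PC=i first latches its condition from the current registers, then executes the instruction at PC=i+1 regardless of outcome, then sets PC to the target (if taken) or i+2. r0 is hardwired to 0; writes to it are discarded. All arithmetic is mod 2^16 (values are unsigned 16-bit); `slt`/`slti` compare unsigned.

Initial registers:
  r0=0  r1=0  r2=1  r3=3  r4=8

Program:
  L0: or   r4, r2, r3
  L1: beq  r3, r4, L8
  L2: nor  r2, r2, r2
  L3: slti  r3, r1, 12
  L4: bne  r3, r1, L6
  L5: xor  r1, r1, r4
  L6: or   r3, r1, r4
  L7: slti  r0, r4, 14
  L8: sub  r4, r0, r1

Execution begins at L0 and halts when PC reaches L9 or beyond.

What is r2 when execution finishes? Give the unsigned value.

65534

[0] or   r4, r2, r3  →  {r0:0, r1:0, r2:1, r3:3, r4:3}
[1] beq  r3, r4, L8  →  {r0:0, r1:0, r2:1, r3:3, r4:3}  ⟨branch taken⟩
[2] nor  r2, r2, r2  →  {r0:0, r1:0, r2:65534, r3:3, r4:3}
[8] sub  r4, r0, r1  →  {r0:0, r1:0, r2:65534, r3:3, r4:0}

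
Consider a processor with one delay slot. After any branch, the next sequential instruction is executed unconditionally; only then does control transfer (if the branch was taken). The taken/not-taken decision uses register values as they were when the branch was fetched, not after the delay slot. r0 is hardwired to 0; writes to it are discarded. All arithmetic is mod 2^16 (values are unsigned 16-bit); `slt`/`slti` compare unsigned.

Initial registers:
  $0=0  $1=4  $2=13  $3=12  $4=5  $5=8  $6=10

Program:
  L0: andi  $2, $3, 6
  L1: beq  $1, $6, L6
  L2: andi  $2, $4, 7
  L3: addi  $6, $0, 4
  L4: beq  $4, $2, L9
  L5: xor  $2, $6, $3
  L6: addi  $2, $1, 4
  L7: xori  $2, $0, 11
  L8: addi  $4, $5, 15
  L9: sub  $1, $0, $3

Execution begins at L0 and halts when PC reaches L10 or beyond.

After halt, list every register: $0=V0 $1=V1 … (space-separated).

$0=0 $1=65524 $2=8 $3=12 $4=5 $5=8 $6=4

PC=0  andi  $2, $3, 6        | $0=0 $1=4 $2=4 $3=12 $4=5 $5=8 $6=10
PC=1  beq  $1, $6, L6        | $0=0 $1=4 $2=4 $3=12 $4=5 $5=8 $6=10  [not taken]
PC=2  andi  $2, $4, 7        | $0=0 $1=4 $2=5 $3=12 $4=5 $5=8 $6=10
PC=3  addi  $6, $0, 4        | $0=0 $1=4 $2=5 $3=12 $4=5 $5=8 $6=4
PC=4  beq  $4, $2, L9        | $0=0 $1=4 $2=5 $3=12 $4=5 $5=8 $6=4  [TAKEN]
PC=5  xor  $2, $6, $3        | $0=0 $1=4 $2=8 $3=12 $4=5 $5=8 $6=4
PC=9  sub  $1, $0, $3        | $0=0 $1=65524 $2=8 $3=12 $4=5 $5=8 $6=4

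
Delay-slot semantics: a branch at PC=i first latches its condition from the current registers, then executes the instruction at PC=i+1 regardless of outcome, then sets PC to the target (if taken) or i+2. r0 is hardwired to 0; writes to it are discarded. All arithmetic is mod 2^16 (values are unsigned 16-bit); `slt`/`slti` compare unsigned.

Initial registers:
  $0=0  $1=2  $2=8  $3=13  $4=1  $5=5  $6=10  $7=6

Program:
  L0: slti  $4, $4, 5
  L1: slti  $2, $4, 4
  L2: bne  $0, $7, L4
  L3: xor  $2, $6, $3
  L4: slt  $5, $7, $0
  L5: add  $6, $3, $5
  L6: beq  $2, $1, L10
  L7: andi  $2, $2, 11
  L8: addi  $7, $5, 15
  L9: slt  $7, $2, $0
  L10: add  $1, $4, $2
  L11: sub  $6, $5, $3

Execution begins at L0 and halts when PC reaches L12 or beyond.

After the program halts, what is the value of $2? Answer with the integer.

3

  step pc=0: slti  $4, $4, 5  regs=(0,2,8,13,1,5,10,6)
  step pc=1: slti  $2, $4, 4  regs=(0,2,1,13,1,5,10,6)
  step pc=2: bne  $0, $7, L4  cond=T  regs=(0,2,1,13,1,5,10,6)
  step pc=3: xor  $2, $6, $3  regs=(0,2,7,13,1,5,10,6)
  step pc=4: slt  $5, $7, $0  regs=(0,2,7,13,1,0,10,6)
  step pc=5: add  $6, $3, $5  regs=(0,2,7,13,1,0,13,6)
  step pc=6: beq  $2, $1, L10  cond=F  regs=(0,2,7,13,1,0,13,6)
  step pc=7: andi  $2, $2, 11  regs=(0,2,3,13,1,0,13,6)
  step pc=8: addi  $7, $5, 15  regs=(0,2,3,13,1,0,13,15)
  step pc=9: slt  $7, $2, $0  regs=(0,2,3,13,1,0,13,0)
  step pc=10: add  $1, $4, $2  regs=(0,4,3,13,1,0,13,0)
  step pc=11: sub  $6, $5, $3  regs=(0,4,3,13,1,0,65523,0)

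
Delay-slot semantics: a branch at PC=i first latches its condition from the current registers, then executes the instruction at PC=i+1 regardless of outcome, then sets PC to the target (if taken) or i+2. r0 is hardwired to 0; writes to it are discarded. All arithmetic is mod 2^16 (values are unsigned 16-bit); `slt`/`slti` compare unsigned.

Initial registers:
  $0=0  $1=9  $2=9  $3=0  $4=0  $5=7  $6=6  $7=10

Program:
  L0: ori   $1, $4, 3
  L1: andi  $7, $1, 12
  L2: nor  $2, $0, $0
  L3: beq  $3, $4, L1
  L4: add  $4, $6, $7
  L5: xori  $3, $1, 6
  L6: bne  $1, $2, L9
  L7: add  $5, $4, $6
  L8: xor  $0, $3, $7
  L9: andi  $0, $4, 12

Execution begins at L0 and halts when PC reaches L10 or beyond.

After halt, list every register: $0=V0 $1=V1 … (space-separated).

#0 ori   $1, $4, 3 ; 0/3/9/0/0/7/6/10
#1 andi  $7, $1, 12 ; 0/3/9/0/0/7/6/0
#2 nor  $2, $0, $0 ; 0/3/65535/0/0/7/6/0
#3 beq  $3, $4, L1 ; 0/3/65535/0/0/7/6/0 ; →target
#4 add  $4, $6, $7 ; 0/3/65535/0/6/7/6/0
#1 andi  $7, $1, 12 ; 0/3/65535/0/6/7/6/0
#2 nor  $2, $0, $0 ; 0/3/65535/0/6/7/6/0
#3 beq  $3, $4, L1 ; 0/3/65535/0/6/7/6/0 ; →fallthru
#4 add  $4, $6, $7 ; 0/3/65535/0/6/7/6/0
#5 xori  $3, $1, 6 ; 0/3/65535/5/6/7/6/0
#6 bne  $1, $2, L9 ; 0/3/65535/5/6/7/6/0 ; →target
#7 add  $5, $4, $6 ; 0/3/65535/5/6/12/6/0
#9 andi  $0, $4, 12 ; 0/3/65535/5/6/12/6/0

$0=0 $1=3 $2=65535 $3=5 $4=6 $5=12 $6=6 $7=0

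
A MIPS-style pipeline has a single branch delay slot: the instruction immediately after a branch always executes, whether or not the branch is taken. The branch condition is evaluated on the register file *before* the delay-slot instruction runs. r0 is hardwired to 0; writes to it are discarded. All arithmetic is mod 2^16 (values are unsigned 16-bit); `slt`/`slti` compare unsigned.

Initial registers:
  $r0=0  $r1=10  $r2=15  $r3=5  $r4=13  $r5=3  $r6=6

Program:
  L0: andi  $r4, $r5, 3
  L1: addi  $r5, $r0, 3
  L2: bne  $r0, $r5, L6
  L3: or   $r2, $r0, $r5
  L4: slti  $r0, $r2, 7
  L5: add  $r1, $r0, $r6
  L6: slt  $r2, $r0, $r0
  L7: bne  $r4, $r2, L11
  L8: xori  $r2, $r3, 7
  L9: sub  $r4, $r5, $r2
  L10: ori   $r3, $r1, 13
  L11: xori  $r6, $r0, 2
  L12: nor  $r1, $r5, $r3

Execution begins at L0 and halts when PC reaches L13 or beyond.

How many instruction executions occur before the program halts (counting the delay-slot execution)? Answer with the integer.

[0] andi  $r4, $r5, 3  →  {$r0:0, $r1:10, $r2:15, $r3:5, $r4:3, $r5:3, $r6:6}
[1] addi  $r5, $r0, 3  →  {$r0:0, $r1:10, $r2:15, $r3:5, $r4:3, $r5:3, $r6:6}
[2] bne  $r0, $r5, L6  →  {$r0:0, $r1:10, $r2:15, $r3:5, $r4:3, $r5:3, $r6:6}  ⟨branch taken⟩
[3] or   $r2, $r0, $r5  →  {$r0:0, $r1:10, $r2:3, $r3:5, $r4:3, $r5:3, $r6:6}
[6] slt  $r2, $r0, $r0  →  {$r0:0, $r1:10, $r2:0, $r3:5, $r4:3, $r5:3, $r6:6}
[7] bne  $r4, $r2, L11  →  {$r0:0, $r1:10, $r2:0, $r3:5, $r4:3, $r5:3, $r6:6}  ⟨branch taken⟩
[8] xori  $r2, $r3, 7  →  {$r0:0, $r1:10, $r2:2, $r3:5, $r4:3, $r5:3, $r6:6}
[11] xori  $r6, $r0, 2  →  {$r0:0, $r1:10, $r2:2, $r3:5, $r4:3, $r5:3, $r6:2}
[12] nor  $r1, $r5, $r3  →  {$r0:0, $r1:65528, $r2:2, $r3:5, $r4:3, $r5:3, $r6:2}

9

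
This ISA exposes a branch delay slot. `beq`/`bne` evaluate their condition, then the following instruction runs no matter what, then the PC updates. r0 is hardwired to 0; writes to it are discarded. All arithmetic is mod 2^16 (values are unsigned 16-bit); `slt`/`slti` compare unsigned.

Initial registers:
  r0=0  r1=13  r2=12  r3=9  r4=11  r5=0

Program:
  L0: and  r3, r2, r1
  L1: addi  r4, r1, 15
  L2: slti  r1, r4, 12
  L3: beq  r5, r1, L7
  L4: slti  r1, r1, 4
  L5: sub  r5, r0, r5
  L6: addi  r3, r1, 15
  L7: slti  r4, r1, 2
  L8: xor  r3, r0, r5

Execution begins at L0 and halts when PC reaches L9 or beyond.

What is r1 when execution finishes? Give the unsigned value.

[0] and  r3, r2, r1  →  {r0:0, r1:13, r2:12, r3:12, r4:11, r5:0}
[1] addi  r4, r1, 15  →  {r0:0, r1:13, r2:12, r3:12, r4:28, r5:0}
[2] slti  r1, r4, 12  →  {r0:0, r1:0, r2:12, r3:12, r4:28, r5:0}
[3] beq  r5, r1, L7  →  {r0:0, r1:0, r2:12, r3:12, r4:28, r5:0}  ⟨branch taken⟩
[4] slti  r1, r1, 4  →  {r0:0, r1:1, r2:12, r3:12, r4:28, r5:0}
[7] slti  r4, r1, 2  →  {r0:0, r1:1, r2:12, r3:12, r4:1, r5:0}
[8] xor  r3, r0, r5  →  {r0:0, r1:1, r2:12, r3:0, r4:1, r5:0}

1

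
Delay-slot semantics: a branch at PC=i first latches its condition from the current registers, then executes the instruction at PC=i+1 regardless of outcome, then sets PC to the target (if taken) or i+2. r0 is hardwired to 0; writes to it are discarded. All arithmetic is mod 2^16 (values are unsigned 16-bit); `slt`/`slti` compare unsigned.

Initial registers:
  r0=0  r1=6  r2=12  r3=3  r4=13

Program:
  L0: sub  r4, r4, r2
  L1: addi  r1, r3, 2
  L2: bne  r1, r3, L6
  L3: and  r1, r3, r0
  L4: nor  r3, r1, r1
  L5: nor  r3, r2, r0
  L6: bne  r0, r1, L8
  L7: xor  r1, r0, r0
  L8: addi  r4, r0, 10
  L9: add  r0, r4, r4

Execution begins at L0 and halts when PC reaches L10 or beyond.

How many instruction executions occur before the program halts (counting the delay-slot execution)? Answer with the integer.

PC=0  sub  r4, r4, r2        | r0=0 r1=6 r2=12 r3=3 r4=1
PC=1  addi  r1, r3, 2        | r0=0 r1=5 r2=12 r3=3 r4=1
PC=2  bne  r1, r3, L6        | r0=0 r1=5 r2=12 r3=3 r4=1  [TAKEN]
PC=3  and  r1, r3, r0        | r0=0 r1=0 r2=12 r3=3 r4=1
PC=6  bne  r0, r1, L8        | r0=0 r1=0 r2=12 r3=3 r4=1  [not taken]
PC=7  xor  r1, r0, r0        | r0=0 r1=0 r2=12 r3=3 r4=1
PC=8  addi  r4, r0, 10       | r0=0 r1=0 r2=12 r3=3 r4=10
PC=9  add  r0, r4, r4        | r0=0 r1=0 r2=12 r3=3 r4=10

8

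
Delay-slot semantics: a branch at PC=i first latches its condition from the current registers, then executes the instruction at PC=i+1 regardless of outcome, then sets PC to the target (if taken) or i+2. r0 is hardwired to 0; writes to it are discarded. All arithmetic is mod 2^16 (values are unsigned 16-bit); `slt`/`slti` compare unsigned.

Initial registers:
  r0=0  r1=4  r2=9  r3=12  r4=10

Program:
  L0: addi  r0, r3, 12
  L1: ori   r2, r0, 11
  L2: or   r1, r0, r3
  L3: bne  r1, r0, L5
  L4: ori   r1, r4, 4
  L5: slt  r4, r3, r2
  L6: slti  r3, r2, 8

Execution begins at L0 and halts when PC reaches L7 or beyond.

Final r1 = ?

PC=0  addi  r0, r3, 12       | r0=0 r1=4 r2=9 r3=12 r4=10
PC=1  ori   r2, r0, 11       | r0=0 r1=4 r2=11 r3=12 r4=10
PC=2  or   r1, r0, r3        | r0=0 r1=12 r2=11 r3=12 r4=10
PC=3  bne  r1, r0, L5        | r0=0 r1=12 r2=11 r3=12 r4=10  [TAKEN]
PC=4  ori   r1, r4, 4        | r0=0 r1=14 r2=11 r3=12 r4=10
PC=5  slt  r4, r3, r2        | r0=0 r1=14 r2=11 r3=12 r4=0
PC=6  slti  r3, r2, 8        | r0=0 r1=14 r2=11 r3=0 r4=0

14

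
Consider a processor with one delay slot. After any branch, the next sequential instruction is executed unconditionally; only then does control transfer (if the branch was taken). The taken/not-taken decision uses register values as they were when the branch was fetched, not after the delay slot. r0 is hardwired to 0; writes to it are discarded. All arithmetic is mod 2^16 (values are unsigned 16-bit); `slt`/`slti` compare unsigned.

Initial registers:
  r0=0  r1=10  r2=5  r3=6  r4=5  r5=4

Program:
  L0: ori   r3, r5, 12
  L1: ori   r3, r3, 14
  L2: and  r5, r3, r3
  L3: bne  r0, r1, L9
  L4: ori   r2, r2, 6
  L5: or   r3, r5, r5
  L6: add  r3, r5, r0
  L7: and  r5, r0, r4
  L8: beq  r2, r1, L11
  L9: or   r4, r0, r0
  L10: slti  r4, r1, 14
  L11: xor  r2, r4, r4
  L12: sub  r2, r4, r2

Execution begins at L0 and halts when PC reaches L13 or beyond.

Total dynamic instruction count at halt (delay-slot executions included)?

#0 ori   r3, r5, 12 ; 0/10/5/12/5/4
#1 ori   r3, r3, 14 ; 0/10/5/14/5/4
#2 and  r5, r3, r3 ; 0/10/5/14/5/14
#3 bne  r0, r1, L9 ; 0/10/5/14/5/14 ; →target
#4 ori   r2, r2, 6 ; 0/10/7/14/5/14
#9 or   r4, r0, r0 ; 0/10/7/14/0/14
#10 slti  r4, r1, 14 ; 0/10/7/14/1/14
#11 xor  r2, r4, r4 ; 0/10/0/14/1/14
#12 sub  r2, r4, r2 ; 0/10/1/14/1/14

9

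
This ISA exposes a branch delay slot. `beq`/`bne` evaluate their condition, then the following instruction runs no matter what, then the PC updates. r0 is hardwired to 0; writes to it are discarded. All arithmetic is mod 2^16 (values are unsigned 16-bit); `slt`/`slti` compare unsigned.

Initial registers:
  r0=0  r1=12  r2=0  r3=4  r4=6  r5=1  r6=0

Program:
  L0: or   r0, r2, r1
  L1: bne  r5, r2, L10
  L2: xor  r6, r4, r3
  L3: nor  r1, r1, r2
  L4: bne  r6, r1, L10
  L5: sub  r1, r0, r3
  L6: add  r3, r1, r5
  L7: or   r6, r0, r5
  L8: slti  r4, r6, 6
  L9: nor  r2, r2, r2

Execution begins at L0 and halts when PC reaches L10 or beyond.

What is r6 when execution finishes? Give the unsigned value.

#0 or   r0, r2, r1 ; 0/12/0/4/6/1/0
#1 bne  r5, r2, L10 ; 0/12/0/4/6/1/0 ; →target
#2 xor  r6, r4, r3 ; 0/12/0/4/6/1/2

2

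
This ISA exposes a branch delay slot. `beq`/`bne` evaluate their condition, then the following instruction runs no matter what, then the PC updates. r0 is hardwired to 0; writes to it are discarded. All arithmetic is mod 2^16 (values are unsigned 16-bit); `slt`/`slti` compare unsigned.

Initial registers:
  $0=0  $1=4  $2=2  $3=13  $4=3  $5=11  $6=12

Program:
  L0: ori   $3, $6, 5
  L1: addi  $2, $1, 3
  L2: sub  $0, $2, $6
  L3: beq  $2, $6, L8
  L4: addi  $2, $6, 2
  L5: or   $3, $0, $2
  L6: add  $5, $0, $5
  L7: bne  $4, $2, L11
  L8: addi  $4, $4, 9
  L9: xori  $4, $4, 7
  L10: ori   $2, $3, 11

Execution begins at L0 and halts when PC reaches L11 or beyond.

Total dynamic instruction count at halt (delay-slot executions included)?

9

PC=0  ori   $3, $6, 5        | $0=0 $1=4 $2=2 $3=13 $4=3 $5=11 $6=12
PC=1  addi  $2, $1, 3        | $0=0 $1=4 $2=7 $3=13 $4=3 $5=11 $6=12
PC=2  sub  $0, $2, $6        | $0=0 $1=4 $2=7 $3=13 $4=3 $5=11 $6=12
PC=3  beq  $2, $6, L8        | $0=0 $1=4 $2=7 $3=13 $4=3 $5=11 $6=12  [not taken]
PC=4  addi  $2, $6, 2        | $0=0 $1=4 $2=14 $3=13 $4=3 $5=11 $6=12
PC=5  or   $3, $0, $2        | $0=0 $1=4 $2=14 $3=14 $4=3 $5=11 $6=12
PC=6  add  $5, $0, $5        | $0=0 $1=4 $2=14 $3=14 $4=3 $5=11 $6=12
PC=7  bne  $4, $2, L11       | $0=0 $1=4 $2=14 $3=14 $4=3 $5=11 $6=12  [TAKEN]
PC=8  addi  $4, $4, 9        | $0=0 $1=4 $2=14 $3=14 $4=12 $5=11 $6=12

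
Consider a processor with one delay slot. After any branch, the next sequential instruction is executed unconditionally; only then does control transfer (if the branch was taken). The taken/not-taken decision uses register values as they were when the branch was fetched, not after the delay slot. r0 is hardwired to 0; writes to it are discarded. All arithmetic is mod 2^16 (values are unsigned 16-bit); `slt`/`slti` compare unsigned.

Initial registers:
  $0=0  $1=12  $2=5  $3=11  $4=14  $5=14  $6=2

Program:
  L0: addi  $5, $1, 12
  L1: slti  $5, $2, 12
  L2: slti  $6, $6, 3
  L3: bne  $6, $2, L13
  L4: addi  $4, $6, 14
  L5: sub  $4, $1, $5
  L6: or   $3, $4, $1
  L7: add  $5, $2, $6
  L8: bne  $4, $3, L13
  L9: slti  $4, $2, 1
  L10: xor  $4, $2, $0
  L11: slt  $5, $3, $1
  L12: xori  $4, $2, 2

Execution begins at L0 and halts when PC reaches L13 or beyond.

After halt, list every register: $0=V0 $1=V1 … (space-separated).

$0=0 $1=12 $2=5 $3=11 $4=15 $5=1 $6=1

  step pc=0: addi  $5, $1, 12  regs=(0,12,5,11,14,24,2)
  step pc=1: slti  $5, $2, 12  regs=(0,12,5,11,14,1,2)
  step pc=2: slti  $6, $6, 3  regs=(0,12,5,11,14,1,1)
  step pc=3: bne  $6, $2, L13  cond=T  regs=(0,12,5,11,14,1,1)
  step pc=4: addi  $4, $6, 14  regs=(0,12,5,11,15,1,1)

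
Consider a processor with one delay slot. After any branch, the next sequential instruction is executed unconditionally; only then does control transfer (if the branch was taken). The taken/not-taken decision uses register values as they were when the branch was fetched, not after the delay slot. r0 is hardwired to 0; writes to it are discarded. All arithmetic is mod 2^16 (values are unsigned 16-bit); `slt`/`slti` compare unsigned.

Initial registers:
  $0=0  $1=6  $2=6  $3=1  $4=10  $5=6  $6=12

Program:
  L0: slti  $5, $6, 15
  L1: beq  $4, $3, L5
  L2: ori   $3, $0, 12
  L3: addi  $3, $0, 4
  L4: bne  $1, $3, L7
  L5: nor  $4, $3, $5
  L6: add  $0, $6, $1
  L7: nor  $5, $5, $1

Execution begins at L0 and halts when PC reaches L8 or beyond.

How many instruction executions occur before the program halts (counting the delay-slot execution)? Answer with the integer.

[0] slti  $5, $6, 15  →  {$0:0, $1:6, $2:6, $3:1, $4:10, $5:1, $6:12}
[1] beq  $4, $3, L5  →  {$0:0, $1:6, $2:6, $3:1, $4:10, $5:1, $6:12}  ⟨branch fallthrough⟩
[2] ori   $3, $0, 12  →  {$0:0, $1:6, $2:6, $3:12, $4:10, $5:1, $6:12}
[3] addi  $3, $0, 4  →  {$0:0, $1:6, $2:6, $3:4, $4:10, $5:1, $6:12}
[4] bne  $1, $3, L7  →  {$0:0, $1:6, $2:6, $3:4, $4:10, $5:1, $6:12}  ⟨branch taken⟩
[5] nor  $4, $3, $5  →  {$0:0, $1:6, $2:6, $3:4, $4:65530, $5:1, $6:12}
[7] nor  $5, $5, $1  →  {$0:0, $1:6, $2:6, $3:4, $4:65530, $5:65528, $6:12}

7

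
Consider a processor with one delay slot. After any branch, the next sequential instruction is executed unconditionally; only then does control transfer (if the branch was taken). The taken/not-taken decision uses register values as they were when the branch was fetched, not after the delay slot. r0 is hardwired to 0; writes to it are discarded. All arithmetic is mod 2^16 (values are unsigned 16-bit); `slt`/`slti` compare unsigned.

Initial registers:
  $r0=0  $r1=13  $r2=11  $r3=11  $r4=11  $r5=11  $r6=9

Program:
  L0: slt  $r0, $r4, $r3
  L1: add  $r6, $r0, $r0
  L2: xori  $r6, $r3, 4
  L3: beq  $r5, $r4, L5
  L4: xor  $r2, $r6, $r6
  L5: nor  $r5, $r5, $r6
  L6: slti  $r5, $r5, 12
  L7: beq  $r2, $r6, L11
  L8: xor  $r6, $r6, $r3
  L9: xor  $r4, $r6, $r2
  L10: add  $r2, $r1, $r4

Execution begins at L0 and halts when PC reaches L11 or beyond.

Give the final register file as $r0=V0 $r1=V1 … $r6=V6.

[0] slt  $r0, $r4, $r3  →  {$r0:0, $r1:13, $r2:11, $r3:11, $r4:11, $r5:11, $r6:9}
[1] add  $r6, $r0, $r0  →  {$r0:0, $r1:13, $r2:11, $r3:11, $r4:11, $r5:11, $r6:0}
[2] xori  $r6, $r3, 4  →  {$r0:0, $r1:13, $r2:11, $r3:11, $r4:11, $r5:11, $r6:15}
[3] beq  $r5, $r4, L5  →  {$r0:0, $r1:13, $r2:11, $r3:11, $r4:11, $r5:11, $r6:15}  ⟨branch taken⟩
[4] xor  $r2, $r6, $r6  →  {$r0:0, $r1:13, $r2:0, $r3:11, $r4:11, $r5:11, $r6:15}
[5] nor  $r5, $r5, $r6  →  {$r0:0, $r1:13, $r2:0, $r3:11, $r4:11, $r5:65520, $r6:15}
[6] slti  $r5, $r5, 12  →  {$r0:0, $r1:13, $r2:0, $r3:11, $r4:11, $r5:0, $r6:15}
[7] beq  $r2, $r6, L11  →  {$r0:0, $r1:13, $r2:0, $r3:11, $r4:11, $r5:0, $r6:15}  ⟨branch fallthrough⟩
[8] xor  $r6, $r6, $r3  →  {$r0:0, $r1:13, $r2:0, $r3:11, $r4:11, $r5:0, $r6:4}
[9] xor  $r4, $r6, $r2  →  {$r0:0, $r1:13, $r2:0, $r3:11, $r4:4, $r5:0, $r6:4}
[10] add  $r2, $r1, $r4  →  {$r0:0, $r1:13, $r2:17, $r3:11, $r4:4, $r5:0, $r6:4}

$r0=0 $r1=13 $r2=17 $r3=11 $r4=4 $r5=0 $r6=4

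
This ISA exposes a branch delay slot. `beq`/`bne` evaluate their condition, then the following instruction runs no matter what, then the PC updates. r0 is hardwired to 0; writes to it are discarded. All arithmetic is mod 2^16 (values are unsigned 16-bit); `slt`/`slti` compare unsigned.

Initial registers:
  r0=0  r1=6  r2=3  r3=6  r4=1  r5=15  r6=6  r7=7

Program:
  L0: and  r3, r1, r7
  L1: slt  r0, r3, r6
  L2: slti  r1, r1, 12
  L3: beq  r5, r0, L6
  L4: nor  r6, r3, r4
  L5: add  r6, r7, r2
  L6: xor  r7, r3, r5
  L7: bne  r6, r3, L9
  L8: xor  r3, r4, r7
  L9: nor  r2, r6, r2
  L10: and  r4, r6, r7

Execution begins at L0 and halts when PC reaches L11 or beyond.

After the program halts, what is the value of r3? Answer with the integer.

8

[0] and  r3, r1, r7  →  {r0:0, r1:6, r2:3, r3:6, r4:1, r5:15, r6:6, r7:7}
[1] slt  r0, r3, r6  →  {r0:0, r1:6, r2:3, r3:6, r4:1, r5:15, r6:6, r7:7}
[2] slti  r1, r1, 12  →  {r0:0, r1:1, r2:3, r3:6, r4:1, r5:15, r6:6, r7:7}
[3] beq  r5, r0, L6  →  {r0:0, r1:1, r2:3, r3:6, r4:1, r5:15, r6:6, r7:7}  ⟨branch fallthrough⟩
[4] nor  r6, r3, r4  →  {r0:0, r1:1, r2:3, r3:6, r4:1, r5:15, r6:65528, r7:7}
[5] add  r6, r7, r2  →  {r0:0, r1:1, r2:3, r3:6, r4:1, r5:15, r6:10, r7:7}
[6] xor  r7, r3, r5  →  {r0:0, r1:1, r2:3, r3:6, r4:1, r5:15, r6:10, r7:9}
[7] bne  r6, r3, L9  →  {r0:0, r1:1, r2:3, r3:6, r4:1, r5:15, r6:10, r7:9}  ⟨branch taken⟩
[8] xor  r3, r4, r7  →  {r0:0, r1:1, r2:3, r3:8, r4:1, r5:15, r6:10, r7:9}
[9] nor  r2, r6, r2  →  {r0:0, r1:1, r2:65524, r3:8, r4:1, r5:15, r6:10, r7:9}
[10] and  r4, r6, r7  →  {r0:0, r1:1, r2:65524, r3:8, r4:8, r5:15, r6:10, r7:9}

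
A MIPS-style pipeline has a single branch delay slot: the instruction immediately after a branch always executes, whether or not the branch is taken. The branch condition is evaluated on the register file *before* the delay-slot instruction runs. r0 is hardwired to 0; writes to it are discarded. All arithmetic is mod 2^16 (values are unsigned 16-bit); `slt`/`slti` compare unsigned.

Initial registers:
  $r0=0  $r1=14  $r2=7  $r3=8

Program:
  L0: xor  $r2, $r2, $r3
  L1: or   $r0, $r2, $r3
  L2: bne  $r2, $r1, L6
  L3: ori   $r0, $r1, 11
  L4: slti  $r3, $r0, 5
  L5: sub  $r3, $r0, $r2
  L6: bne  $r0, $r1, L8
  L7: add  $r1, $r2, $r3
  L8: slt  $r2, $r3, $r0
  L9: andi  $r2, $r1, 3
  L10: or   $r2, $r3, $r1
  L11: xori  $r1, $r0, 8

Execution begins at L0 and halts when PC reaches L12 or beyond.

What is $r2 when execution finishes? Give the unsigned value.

[0] xor  $r2, $r2, $r3  →  {$r0:0, $r1:14, $r2:15, $r3:8}
[1] or   $r0, $r2, $r3  →  {$r0:0, $r1:14, $r2:15, $r3:8}
[2] bne  $r2, $r1, L6  →  {$r0:0, $r1:14, $r2:15, $r3:8}  ⟨branch taken⟩
[3] ori   $r0, $r1, 11  →  {$r0:0, $r1:14, $r2:15, $r3:8}
[6] bne  $r0, $r1, L8  →  {$r0:0, $r1:14, $r2:15, $r3:8}  ⟨branch taken⟩
[7] add  $r1, $r2, $r3  →  {$r0:0, $r1:23, $r2:15, $r3:8}
[8] slt  $r2, $r3, $r0  →  {$r0:0, $r1:23, $r2:0, $r3:8}
[9] andi  $r2, $r1, 3  →  {$r0:0, $r1:23, $r2:3, $r3:8}
[10] or   $r2, $r3, $r1  →  {$r0:0, $r1:23, $r2:31, $r3:8}
[11] xori  $r1, $r0, 8  →  {$r0:0, $r1:8, $r2:31, $r3:8}

31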